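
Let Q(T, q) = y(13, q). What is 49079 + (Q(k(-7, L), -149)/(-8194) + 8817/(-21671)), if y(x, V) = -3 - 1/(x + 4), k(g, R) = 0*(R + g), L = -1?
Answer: 74077436654054/1509363479 ≈ 49079.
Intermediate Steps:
k(g, R) = 0
y(x, V) = -3 - 1/(4 + x)
Q(T, q) = -52/17 (Q(T, q) = (-13 - 3*13)/(4 + 13) = (-13 - 39)/17 = (1/17)*(-52) = -52/17)
49079 + (Q(k(-7, L), -149)/(-8194) + 8817/(-21671)) = 49079 + (-52/17/(-8194) + 8817/(-21671)) = 49079 + (-52/17*(-1/8194) + 8817*(-1/21671)) = 49079 + (26/69649 - 8817/21671) = 49079 - 613531787/1509363479 = 74077436654054/1509363479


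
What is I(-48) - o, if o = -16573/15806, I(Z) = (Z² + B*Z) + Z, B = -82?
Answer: 97887325/15806 ≈ 6193.0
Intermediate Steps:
I(Z) = Z² - 81*Z (I(Z) = (Z² - 82*Z) + Z = Z² - 81*Z)
o = -16573/15806 (o = -16573*1/15806 = -16573/15806 ≈ -1.0485)
I(-48) - o = -48*(-81 - 48) - 1*(-16573/15806) = -48*(-129) + 16573/15806 = 6192 + 16573/15806 = 97887325/15806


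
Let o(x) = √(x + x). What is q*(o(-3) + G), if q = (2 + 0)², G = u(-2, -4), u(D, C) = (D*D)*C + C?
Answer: -80 + 4*I*√6 ≈ -80.0 + 9.798*I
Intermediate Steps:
o(x) = √2*√x (o(x) = √(2*x) = √2*√x)
u(D, C) = C + C*D² (u(D, C) = D²*C + C = C*D² + C = C + C*D²)
G = -20 (G = -4*(1 + (-2)²) = -4*(1 + 4) = -4*5 = -20)
q = 4 (q = 2² = 4)
q*(o(-3) + G) = 4*(√2*√(-3) - 20) = 4*(√2*(I*√3) - 20) = 4*(I*√6 - 20) = 4*(-20 + I*√6) = -80 + 4*I*√6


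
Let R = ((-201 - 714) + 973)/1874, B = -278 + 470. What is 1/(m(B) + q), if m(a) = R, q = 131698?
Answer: 937/123401055 ≈ 7.5931e-6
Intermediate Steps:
B = 192
R = 29/937 (R = (-915 + 973)*(1/1874) = 58*(1/1874) = 29/937 ≈ 0.030950)
m(a) = 29/937
1/(m(B) + q) = 1/(29/937 + 131698) = 1/(123401055/937) = 937/123401055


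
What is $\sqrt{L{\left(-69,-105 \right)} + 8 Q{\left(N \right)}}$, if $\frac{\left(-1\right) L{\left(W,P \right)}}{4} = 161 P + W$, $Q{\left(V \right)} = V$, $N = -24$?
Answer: $2 \sqrt{16926} \approx 260.2$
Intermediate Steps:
$L{\left(W,P \right)} = - 644 P - 4 W$ ($L{\left(W,P \right)} = - 4 \left(161 P + W\right) = - 4 \left(W + 161 P\right) = - 644 P - 4 W$)
$\sqrt{L{\left(-69,-105 \right)} + 8 Q{\left(N \right)}} = \sqrt{\left(\left(-644\right) \left(-105\right) - -276\right) + 8 \left(-24\right)} = \sqrt{\left(67620 + 276\right) - 192} = \sqrt{67896 - 192} = \sqrt{67704} = 2 \sqrt{16926}$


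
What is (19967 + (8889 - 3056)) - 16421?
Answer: 9379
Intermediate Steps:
(19967 + (8889 - 3056)) - 16421 = (19967 + 5833) - 16421 = 25800 - 16421 = 9379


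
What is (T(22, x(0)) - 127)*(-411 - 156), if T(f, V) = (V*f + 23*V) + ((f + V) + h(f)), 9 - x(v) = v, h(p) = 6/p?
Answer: -1928934/11 ≈ -1.7536e+5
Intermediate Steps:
x(v) = 9 - v
T(f, V) = f + 6/f + 24*V + V*f (T(f, V) = (V*f + 23*V) + ((f + V) + 6/f) = (23*V + V*f) + ((V + f) + 6/f) = (23*V + V*f) + (V + f + 6/f) = f + 6/f + 24*V + V*f)
(T(22, x(0)) - 127)*(-411 - 156) = ((22 + 6/22 + 24*(9 - 1*0) + (9 - 1*0)*22) - 127)*(-411 - 156) = ((22 + 6*(1/22) + 24*(9 + 0) + (9 + 0)*22) - 127)*(-567) = ((22 + 3/11 + 24*9 + 9*22) - 127)*(-567) = ((22 + 3/11 + 216 + 198) - 127)*(-567) = (4799/11 - 127)*(-567) = (3402/11)*(-567) = -1928934/11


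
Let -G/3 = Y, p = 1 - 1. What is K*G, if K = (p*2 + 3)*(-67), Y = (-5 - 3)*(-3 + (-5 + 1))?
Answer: 33768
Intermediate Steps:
p = 0
Y = 56 (Y = -8*(-3 - 4) = -8*(-7) = 56)
G = -168 (G = -3*56 = -168)
K = -201 (K = (0*2 + 3)*(-67) = (0 + 3)*(-67) = 3*(-67) = -201)
K*G = -201*(-168) = 33768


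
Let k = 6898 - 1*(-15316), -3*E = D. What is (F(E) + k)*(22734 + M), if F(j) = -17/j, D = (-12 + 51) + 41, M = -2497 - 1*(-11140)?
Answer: 55762294467/80 ≈ 6.9703e+8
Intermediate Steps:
M = 8643 (M = -2497 + 11140 = 8643)
D = 80 (D = 39 + 41 = 80)
E = -80/3 (E = -⅓*80 = -80/3 ≈ -26.667)
k = 22214 (k = 6898 + 15316 = 22214)
(F(E) + k)*(22734 + M) = (-17/(-80/3) + 22214)*(22734 + 8643) = (-17*(-3/80) + 22214)*31377 = (51/80 + 22214)*31377 = (1777171/80)*31377 = 55762294467/80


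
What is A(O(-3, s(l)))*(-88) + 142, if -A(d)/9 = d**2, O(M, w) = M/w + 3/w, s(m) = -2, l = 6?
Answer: 142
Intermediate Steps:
O(M, w) = 3/w + M/w
A(d) = -9*d**2
A(O(-3, s(l)))*(-88) + 142 = -9*(3 - 3)**2/4*(-88) + 142 = -9*(-1/2*0)**2*(-88) + 142 = -9*0**2*(-88) + 142 = -9*0*(-88) + 142 = 0*(-88) + 142 = 0 + 142 = 142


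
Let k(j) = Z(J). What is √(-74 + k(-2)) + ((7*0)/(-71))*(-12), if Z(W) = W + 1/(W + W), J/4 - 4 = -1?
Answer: I*√8922/12 ≈ 7.8714*I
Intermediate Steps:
J = 12 (J = 16 + 4*(-1) = 16 - 4 = 12)
Z(W) = W + 1/(2*W)
k(j) = 289/24 (k(j) = 12 + (½)/12 = 12 + (½)*(1/12) = 12 + 1/24 = 289/24)
√(-74 + k(-2)) + ((7*0)/(-71))*(-12) = √(-74 + 289/24) + ((7*0)/(-71))*(-12) = √(-1487/24) + (0*(-1/71))*(-12) = I*√8922/12 + 0*(-12) = I*√8922/12 + 0 = I*√8922/12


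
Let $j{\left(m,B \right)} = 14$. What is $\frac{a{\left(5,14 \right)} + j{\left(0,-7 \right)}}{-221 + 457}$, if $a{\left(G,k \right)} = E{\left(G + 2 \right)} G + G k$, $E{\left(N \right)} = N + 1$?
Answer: $\frac{31}{59} \approx 0.52542$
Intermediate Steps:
$E{\left(N \right)} = 1 + N$
$a{\left(G,k \right)} = G k + G \left(3 + G\right)$ ($a{\left(G,k \right)} = \left(1 + \left(G + 2\right)\right) G + G k = \left(1 + \left(2 + G\right)\right) G + G k = \left(3 + G\right) G + G k = G \left(3 + G\right) + G k = G k + G \left(3 + G\right)$)
$\frac{a{\left(5,14 \right)} + j{\left(0,-7 \right)}}{-221 + 457} = \frac{5 \left(3 + 5 + 14\right) + 14}{-221 + 457} = \frac{5 \cdot 22 + 14}{236} = \left(110 + 14\right) \frac{1}{236} = 124 \cdot \frac{1}{236} = \frac{31}{59}$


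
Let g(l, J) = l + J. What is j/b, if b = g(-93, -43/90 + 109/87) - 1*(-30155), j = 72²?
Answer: 13530240/78463843 ≈ 0.17244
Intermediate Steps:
j = 5184
g(l, J) = J + l
b = 78463843/2610 (b = ((-43/90 + 109/87) - 93) - 1*(-30155) = ((-43*1/90 + 109*(1/87)) - 93) + 30155 = ((-43/90 + 109/87) - 93) + 30155 = (2023/2610 - 93) + 30155 = -240707/2610 + 30155 = 78463843/2610 ≈ 30063.)
j/b = 5184/(78463843/2610) = 5184*(2610/78463843) = 13530240/78463843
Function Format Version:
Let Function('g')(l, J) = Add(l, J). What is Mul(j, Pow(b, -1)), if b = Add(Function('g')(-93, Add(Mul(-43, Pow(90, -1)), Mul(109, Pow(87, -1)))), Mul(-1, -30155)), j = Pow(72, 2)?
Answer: Rational(13530240, 78463843) ≈ 0.17244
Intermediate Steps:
j = 5184
Function('g')(l, J) = Add(J, l)
b = Rational(78463843, 2610) (b = Add(Add(Add(Mul(-43, Pow(90, -1)), Mul(109, Pow(87, -1))), -93), Mul(-1, -30155)) = Add(Add(Add(Mul(-43, Rational(1, 90)), Mul(109, Rational(1, 87))), -93), 30155) = Add(Add(Add(Rational(-43, 90), Rational(109, 87)), -93), 30155) = Add(Add(Rational(2023, 2610), -93), 30155) = Add(Rational(-240707, 2610), 30155) = Rational(78463843, 2610) ≈ 30063.)
Mul(j, Pow(b, -1)) = Mul(5184, Pow(Rational(78463843, 2610), -1)) = Mul(5184, Rational(2610, 78463843)) = Rational(13530240, 78463843)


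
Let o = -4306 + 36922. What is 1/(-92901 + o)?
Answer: -1/60285 ≈ -1.6588e-5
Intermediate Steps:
o = 32616
1/(-92901 + o) = 1/(-92901 + 32616) = 1/(-60285) = -1/60285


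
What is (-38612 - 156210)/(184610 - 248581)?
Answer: 194822/63971 ≈ 3.0455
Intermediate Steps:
(-38612 - 156210)/(184610 - 248581) = -194822/(-63971) = -194822*(-1/63971) = 194822/63971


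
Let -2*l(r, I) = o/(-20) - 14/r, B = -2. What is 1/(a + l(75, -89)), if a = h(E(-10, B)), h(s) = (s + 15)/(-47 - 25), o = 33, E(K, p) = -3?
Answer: 600/451 ≈ 1.3304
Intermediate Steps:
h(s) = -5/24 - s/72 (h(s) = (15 + s)/(-72) = (15 + s)*(-1/72) = -5/24 - s/72)
a = -1/6 (a = -5/24 - 1/72*(-3) = -5/24 + 1/24 = -1/6 ≈ -0.16667)
l(r, I) = 33/40 + 7/r (l(r, I) = -(33/(-20) - 14/r)/2 = -(33*(-1/20) - 14/r)/2 = -(-33/20 - 14/r)/2 = 33/40 + 7/r)
1/(a + l(75, -89)) = 1/(-1/6 + (33/40 + 7/75)) = 1/(-1/6 + 551/600) = 1/(451/600) = 600/451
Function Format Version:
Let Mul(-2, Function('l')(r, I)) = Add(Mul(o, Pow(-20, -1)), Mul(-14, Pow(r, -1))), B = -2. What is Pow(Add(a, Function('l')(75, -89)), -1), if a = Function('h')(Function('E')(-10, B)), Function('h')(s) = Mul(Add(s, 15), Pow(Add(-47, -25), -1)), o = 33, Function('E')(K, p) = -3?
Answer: Rational(600, 451) ≈ 1.3304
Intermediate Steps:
Function('h')(s) = Add(Rational(-5, 24), Mul(Rational(-1, 72), s)) (Function('h')(s) = Mul(Add(15, s), Pow(-72, -1)) = Mul(Add(15, s), Rational(-1, 72)) = Add(Rational(-5, 24), Mul(Rational(-1, 72), s)))
a = Rational(-1, 6) (a = Add(Rational(-5, 24), Mul(Rational(-1, 72), -3)) = Add(Rational(-5, 24), Rational(1, 24)) = Rational(-1, 6) ≈ -0.16667)
Function('l')(r, I) = Add(Rational(33, 40), Mul(7, Pow(r, -1))) (Function('l')(r, I) = Mul(Rational(-1, 2), Add(Mul(33, Pow(-20, -1)), Mul(-14, Pow(r, -1)))) = Mul(Rational(-1, 2), Add(Mul(33, Rational(-1, 20)), Mul(-14, Pow(r, -1)))) = Mul(Rational(-1, 2), Add(Rational(-33, 20), Mul(-14, Pow(r, -1)))) = Add(Rational(33, 40), Mul(7, Pow(r, -1))))
Pow(Add(a, Function('l')(75, -89)), -1) = Pow(Add(Rational(-1, 6), Add(Rational(33, 40), Mul(7, Pow(75, -1)))), -1) = Pow(Add(Rational(-1, 6), Add(Rational(33, 40), Mul(7, Rational(1, 75)))), -1) = Pow(Add(Rational(-1, 6), Add(Rational(33, 40), Rational(7, 75))), -1) = Pow(Add(Rational(-1, 6), Rational(551, 600)), -1) = Pow(Rational(451, 600), -1) = Rational(600, 451)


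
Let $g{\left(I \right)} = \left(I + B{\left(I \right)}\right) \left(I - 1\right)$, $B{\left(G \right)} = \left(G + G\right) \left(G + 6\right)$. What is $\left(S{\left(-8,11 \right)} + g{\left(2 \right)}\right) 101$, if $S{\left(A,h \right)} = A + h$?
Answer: $3737$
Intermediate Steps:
$B{\left(G \right)} = 2 G \left(6 + G\right)$
$g{\left(I \right)} = \left(-1 + I\right) \left(I + 2 I \left(6 + I\right)\right)$ ($g{\left(I \right)} = \left(I + 2 I \left(6 + I\right)\right) \left(I - 1\right) = \left(I + 2 I \left(6 + I\right)\right) \left(-1 + I\right) = \left(-1 + I\right) \left(I + 2 I \left(6 + I\right)\right)$)
$\left(S{\left(-8,11 \right)} + g{\left(2 \right)}\right) 101 = \left(\left(-8 + 11\right) + 2 \left(-13 - 2 + 2 \cdot 2 \left(6 + 2\right)\right)\right) 101 = \left(3 + 2 \left(-13 - 2 + 2 \cdot 2 \cdot 8\right)\right) 101 = \left(3 + 2 \left(-13 - 2 + 32\right)\right) 101 = \left(3 + 2 \cdot 17\right) 101 = \left(3 + 34\right) 101 = 37 \cdot 101 = 3737$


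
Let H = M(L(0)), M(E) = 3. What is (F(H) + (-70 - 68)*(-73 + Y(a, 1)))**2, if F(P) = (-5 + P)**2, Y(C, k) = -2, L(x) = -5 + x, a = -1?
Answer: 107205316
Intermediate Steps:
H = 3
(F(H) + (-70 - 68)*(-73 + Y(a, 1)))**2 = ((-5 + 3)**2 + (-70 - 68)*(-73 - 2))**2 = ((-2)**2 - 138*(-75))**2 = (4 + 10350)**2 = 10354**2 = 107205316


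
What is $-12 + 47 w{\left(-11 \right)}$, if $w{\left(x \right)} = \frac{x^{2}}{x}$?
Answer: $-529$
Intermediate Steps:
$w{\left(x \right)} = x$
$-12 + 47 w{\left(-11 \right)} = -12 + 47 \left(-11\right) = -12 - 517 = -529$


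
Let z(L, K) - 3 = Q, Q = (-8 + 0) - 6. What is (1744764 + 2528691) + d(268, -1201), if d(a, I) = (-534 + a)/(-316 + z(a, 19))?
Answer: 1397420051/327 ≈ 4.2735e+6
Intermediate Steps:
Q = -14 (Q = -8 - 6 = -14)
z(L, K) = -11 (z(L, K) = 3 - 14 = -11)
d(a, I) = 178/109 - a/327 (d(a, I) = (-534 + a)/(-316 - 11) = (-534 + a)/(-327) = (-534 + a)*(-1/327) = 178/109 - a/327)
(1744764 + 2528691) + d(268, -1201) = (1744764 + 2528691) + (178/109 - 1/327*268) = 4273455 + (178/109 - 268/327) = 4273455 + 266/327 = 1397420051/327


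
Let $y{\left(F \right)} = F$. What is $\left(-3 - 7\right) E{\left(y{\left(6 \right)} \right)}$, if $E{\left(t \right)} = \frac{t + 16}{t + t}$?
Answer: $- \frac{55}{3} \approx -18.333$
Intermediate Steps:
$E{\left(t \right)} = \frac{16 + t}{2 t}$
$\left(-3 - 7\right) E{\left(y{\left(6 \right)} \right)} = \left(-3 - 7\right) \frac{16 + 6}{2 \cdot 6} = - 10 \cdot \frac{1}{2} \cdot \frac{1}{6} \cdot 22 = \left(-10\right) \frac{11}{6} = - \frac{55}{3}$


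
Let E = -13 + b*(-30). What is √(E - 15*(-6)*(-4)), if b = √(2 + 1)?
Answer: √(-373 - 30*√3) ≈ 20.615*I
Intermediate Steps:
b = √3 ≈ 1.7320
E = -13 - 30*√3 (E = -13 + √3*(-30) = -13 - 30*√3 ≈ -64.962)
√(E - 15*(-6)*(-4)) = √((-13 - 30*√3) - 15*(-6)*(-4)) = √((-13 - 30*√3) + 90*(-4)) = √((-13 - 30*√3) - 360) = √(-373 - 30*√3)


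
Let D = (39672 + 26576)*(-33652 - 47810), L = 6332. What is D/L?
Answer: -1349173644/1583 ≈ -8.5229e+5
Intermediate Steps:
D = -5396694576 (D = 66248*(-81462) = -5396694576)
D/L = -5396694576/6332 = -5396694576*1/6332 = -1349173644/1583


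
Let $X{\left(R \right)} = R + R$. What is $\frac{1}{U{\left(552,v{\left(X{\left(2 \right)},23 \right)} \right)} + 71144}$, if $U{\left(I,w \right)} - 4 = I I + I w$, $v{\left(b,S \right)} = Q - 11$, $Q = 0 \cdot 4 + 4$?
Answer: $\frac{1}{371988} \approx 2.6883 \cdot 10^{-6}$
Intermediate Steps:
$X{\left(R \right)} = 2 R$
$Q = 4$ ($Q = 0 + 4 = 4$)
$v{\left(b,S \right)} = -7$ ($v{\left(b,S \right)} = 4 - 11 = -7$)
$U{\left(I,w \right)} = 4 + I^{2} + I w$ ($U{\left(I,w \right)} = 4 + \left(I I + I w\right) = 4 + \left(I^{2} + I w\right) = 4 + I^{2} + I w$)
$\frac{1}{U{\left(552,v{\left(X{\left(2 \right)},23 \right)} \right)} + 71144} = \frac{1}{\left(4 + 552^{2} + 552 \left(-7\right)\right) + 71144} = \frac{1}{\left(4 + 304704 - 3864\right) + 71144} = \frac{1}{300844 + 71144} = \frac{1}{371988}$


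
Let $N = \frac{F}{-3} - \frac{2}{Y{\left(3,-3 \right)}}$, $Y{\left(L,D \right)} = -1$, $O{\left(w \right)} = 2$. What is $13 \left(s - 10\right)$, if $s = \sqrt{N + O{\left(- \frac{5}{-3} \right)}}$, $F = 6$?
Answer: $-130 + 13 \sqrt{2} \approx -111.62$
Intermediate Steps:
$N = 0$ ($N = \frac{6}{-3} - \frac{2}{-1} = 6 \left(- \frac{1}{3}\right) - -2 = -2 + 2 = 0$)
$s = \sqrt{2}$ ($s = \sqrt{0 + 2} = \sqrt{2} \approx 1.4142$)
$13 \left(s - 10\right) = 13 \left(\sqrt{2} - 10\right) = 13 \left(-10 + \sqrt{2}\right) = -130 + 13 \sqrt{2}$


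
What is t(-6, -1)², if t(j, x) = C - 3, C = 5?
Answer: 4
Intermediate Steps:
t(j, x) = 2 (t(j, x) = 5 - 3 = 2)
t(-6, -1)² = 2² = 4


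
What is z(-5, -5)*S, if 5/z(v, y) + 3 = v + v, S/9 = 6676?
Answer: -300420/13 ≈ -23109.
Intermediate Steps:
S = 60084 (S = 9*6676 = 60084)
z(v, y) = 5/(-3 + 2*v) (z(v, y) = 5/(-3 + (v + v)) = 5/(-3 + 2*v))
z(-5, -5)*S = (5/(-3 + 2*(-5)))*60084 = (5/(-3 - 10))*60084 = (5/(-13))*60084 = (5*(-1/13))*60084 = -5/13*60084 = -300420/13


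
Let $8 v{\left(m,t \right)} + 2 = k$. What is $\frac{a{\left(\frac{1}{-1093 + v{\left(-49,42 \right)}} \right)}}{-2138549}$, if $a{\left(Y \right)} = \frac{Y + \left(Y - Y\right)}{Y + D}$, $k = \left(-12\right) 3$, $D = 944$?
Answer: $\frac{1}{2216124864975} \approx 4.5124 \cdot 10^{-13}$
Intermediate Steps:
$k = -36$
$v{\left(m,t \right)} = - \frac{19}{4}$ ($v{\left(m,t \right)} = - \frac{1}{4} + \frac{1}{8} \left(-36\right) = - \frac{1}{4} - \frac{9}{2} = - \frac{19}{4}$)
$a{\left(Y \right)} = \frac{Y}{944 + Y}$ ($a{\left(Y \right)} = \frac{Y + \left(Y - Y\right)}{Y + 944} = \frac{Y + 0}{944 + Y} = \frac{Y}{944 + Y}$)
$\frac{a{\left(\frac{1}{-1093 + v{\left(-49,42 \right)}} \right)}}{-2138549} = \frac{\frac{1}{-1093 - \frac{19}{4}} \frac{1}{944 + \frac{1}{-1093 - \frac{19}{4}}}}{-2138549} = \frac{1}{\left(- \frac{4391}{4}\right) \left(944 + \frac{1}{- \frac{4391}{4}}\right)} \left(- \frac{1}{2138549}\right) = - \frac{4}{4391 \left(944 - \frac{4}{4391}\right)} \left(- \frac{1}{2138549}\right) = - \frac{4}{4391 \cdot \frac{4145100}{4391}} \left(- \frac{1}{2138549}\right) = \left(- \frac{4}{4391}\right) \frac{4391}{4145100} \left(- \frac{1}{2138549}\right) = \left(- \frac{1}{1036275}\right) \left(- \frac{1}{2138549}\right) = \frac{1}{2216124864975}$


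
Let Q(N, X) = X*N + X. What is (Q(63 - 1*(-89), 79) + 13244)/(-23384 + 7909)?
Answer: -25331/15475 ≈ -1.6369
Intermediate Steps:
Q(N, X) = X + N*X (Q(N, X) = N*X + X = X + N*X)
(Q(63 - 1*(-89), 79) + 13244)/(-23384 + 7909) = (79*(1 + (63 - 1*(-89))) + 13244)/(-23384 + 7909) = (79*(1 + (63 + 89)) + 13244)/(-15475) = (79*(1 + 152) + 13244)*(-1/15475) = (79*153 + 13244)*(-1/15475) = (12087 + 13244)*(-1/15475) = 25331*(-1/15475) = -25331/15475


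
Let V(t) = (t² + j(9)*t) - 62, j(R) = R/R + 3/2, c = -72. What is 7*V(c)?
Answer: 34594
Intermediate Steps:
j(R) = 5/2 (j(R) = 1 + 3*(½) = 1 + 3/2 = 5/2)
V(t) = -62 + t² + 5*t/2 (V(t) = (t² + 5*t/2) - 62 = -62 + t² + 5*t/2)
7*V(c) = 7*(-62 + (-72)² + (5/2)*(-72)) = 7*(-62 + 5184 - 180) = 7*4942 = 34594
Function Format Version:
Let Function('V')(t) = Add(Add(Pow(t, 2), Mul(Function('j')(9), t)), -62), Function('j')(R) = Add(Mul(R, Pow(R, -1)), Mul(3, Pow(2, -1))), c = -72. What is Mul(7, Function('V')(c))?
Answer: 34594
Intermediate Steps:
Function('j')(R) = Rational(5, 2) (Function('j')(R) = Add(1, Mul(3, Rational(1, 2))) = Add(1, Rational(3, 2)) = Rational(5, 2))
Function('V')(t) = Add(-62, Pow(t, 2), Mul(Rational(5, 2), t)) (Function('V')(t) = Add(Add(Pow(t, 2), Mul(Rational(5, 2), t)), -62) = Add(-62, Pow(t, 2), Mul(Rational(5, 2), t)))
Mul(7, Function('V')(c)) = Mul(7, Add(-62, Pow(-72, 2), Mul(Rational(5, 2), -72))) = Mul(7, Add(-62, 5184, -180)) = Mul(7, 4942) = 34594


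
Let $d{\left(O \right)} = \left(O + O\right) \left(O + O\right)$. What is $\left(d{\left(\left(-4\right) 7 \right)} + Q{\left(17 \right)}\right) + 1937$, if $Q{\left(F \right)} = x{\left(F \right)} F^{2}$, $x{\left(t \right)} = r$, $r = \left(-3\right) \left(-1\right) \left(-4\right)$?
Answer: $1605$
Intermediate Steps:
$r = -12$ ($r = 3 \left(-4\right) = -12$)
$x{\left(t \right)} = -12$
$d{\left(O \right)} = 4 O^{2}$ ($d{\left(O \right)} = 2 O 2 O = 4 O^{2}$)
$Q{\left(F \right)} = - 12 F^{2}$
$\left(d{\left(\left(-4\right) 7 \right)} + Q{\left(17 \right)}\right) + 1937 = \left(4 \left(\left(-4\right) 7\right)^{2} - 12 \cdot 17^{2}\right) + 1937 = \left(4 \left(-28\right)^{2} - 3468\right) + 1937 = \left(4 \cdot 784 - 3468\right) + 1937 = \left(3136 - 3468\right) + 1937 = -332 + 1937 = 1605$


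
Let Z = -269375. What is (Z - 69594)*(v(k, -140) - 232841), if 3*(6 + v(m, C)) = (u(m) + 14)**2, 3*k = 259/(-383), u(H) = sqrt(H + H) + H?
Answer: 312517427986498186/3960603 - 10729724726*I*sqrt(595182)/3960603 ≈ 7.8907e+10 - 2.09e+6*I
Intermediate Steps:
u(H) = H + sqrt(2)*sqrt(H) (u(H) = sqrt(2*H) + H = sqrt(2)*sqrt(H) + H = H + sqrt(2)*sqrt(H))
k = -259/1149 (k = (259/(-383))/3 = (259*(-1/383))/3 = (1/3)*(-259/383) = -259/1149 ≈ -0.22541)
v(m, C) = -6 + (14 + m + sqrt(2)*sqrt(m))**2/3 (v(m, C) = -6 + ((m + sqrt(2)*sqrt(m)) + 14)**2/3 = -6 + (14 + m + sqrt(2)*sqrt(m))**2/3)
(Z - 69594)*(v(k, -140) - 232841) = (-269375 - 69594)*((-6 + (14 - 259/1149 + sqrt(2)*sqrt(-259/1149))**2/3) - 232841) = -338969*((-6 + (14 - 259/1149 + sqrt(2)*(I*sqrt(297591)/1149))**2/3) - 232841) = -338969*((-6 + (14 - 259/1149 + I*sqrt(595182)/1149)**2/3) - 232841) = -338969*((-6 + (15827/1149 + I*sqrt(595182)/1149)**2/3) - 232841) = -338969*(-232847 + (15827/1149 + I*sqrt(595182)/1149)**2/3) = 78927914743 - 338969*(15827/1149 + I*sqrt(595182)/1149)**2/3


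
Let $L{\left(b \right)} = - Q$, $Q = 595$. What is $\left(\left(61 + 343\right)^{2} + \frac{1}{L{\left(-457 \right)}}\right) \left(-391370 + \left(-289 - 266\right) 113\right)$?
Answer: $- \frac{8819558455023}{119} \approx -7.4114 \cdot 10^{10}$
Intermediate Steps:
$L{\left(b \right)} = -595$ ($L{\left(b \right)} = \left(-1\right) 595 = -595$)
$\left(\left(61 + 343\right)^{2} + \frac{1}{L{\left(-457 \right)}}\right) \left(-391370 + \left(-289 - 266\right) 113\right) = \left(\left(61 + 343\right)^{2} + \frac{1}{-595}\right) \left(-391370 + \left(-289 - 266\right) 113\right) = \left(404^{2} - \frac{1}{595}\right) \left(-391370 - 62715\right) = \left(163216 - \frac{1}{595}\right) \left(-391370 - 62715\right) = \frac{97113519}{595} \left(-454085\right) = - \frac{8819558455023}{119}$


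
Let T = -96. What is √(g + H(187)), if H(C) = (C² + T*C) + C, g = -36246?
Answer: I*√19042 ≈ 137.99*I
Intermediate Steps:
H(C) = C² - 95*C (H(C) = (C² - 96*C) + C = C² - 95*C)
√(g + H(187)) = √(-36246 + 187*(-95 + 187)) = √(-36246 + 187*92) = √(-36246 + 17204) = √(-19042) = I*√19042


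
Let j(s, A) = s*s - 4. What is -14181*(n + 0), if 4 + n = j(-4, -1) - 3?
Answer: -70905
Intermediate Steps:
j(s, A) = -4 + s² (j(s, A) = s² - 4 = -4 + s²)
n = 5 (n = -4 + ((-4 + (-4)²) - 3) = -4 + ((-4 + 16) - 3) = -4 + (12 - 3) = -4 + 9 = 5)
-14181*(n + 0) = -14181*(5 + 0) = -14181*5 = -70905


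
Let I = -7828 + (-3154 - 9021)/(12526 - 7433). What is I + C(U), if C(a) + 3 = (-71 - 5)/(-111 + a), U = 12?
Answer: -359023934/45837 ≈ -7832.6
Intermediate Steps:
C(a) = -3 - 76/(-111 + a) (C(a) = -3 + (-71 - 5)/(-111 + a) = -3 - 76/(-111 + a))
I = -39880179/5093 (I = -7828 - 12175/5093 = -39880179/5093 ≈ -7830.4)
I + C(U) = -39880179/5093 + (257 - 3*12)/(-111 + 12) = -39880179/5093 + (257 - 36)/(-99) = -39880179/5093 - 1/99*221 = -39880179/5093 - 221/99 = -359023934/45837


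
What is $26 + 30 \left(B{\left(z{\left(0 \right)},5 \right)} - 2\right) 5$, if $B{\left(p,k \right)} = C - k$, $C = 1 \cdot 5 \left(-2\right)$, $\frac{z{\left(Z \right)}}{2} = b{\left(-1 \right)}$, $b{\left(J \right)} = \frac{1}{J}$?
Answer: $-2524$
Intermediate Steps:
$z{\left(Z \right)} = -2$ ($z{\left(Z \right)} = \frac{2}{-1} = 2 \left(-1\right) = -2$)
$C = -10$ ($C = 1 \left(-10\right) = -10$)
$B{\left(p,k \right)} = -10 - k$
$26 + 30 \left(B{\left(z{\left(0 \right)},5 \right)} - 2\right) 5 = 26 + 30 \left(\left(-10 - 5\right) - 2\right) 5 = 26 + 30 \left(-15 - 2\right) 5 = 26 + 30 \left(\left(-17\right) 5\right) = 26 + 30 \left(-85\right) = 26 - 2550 = -2524$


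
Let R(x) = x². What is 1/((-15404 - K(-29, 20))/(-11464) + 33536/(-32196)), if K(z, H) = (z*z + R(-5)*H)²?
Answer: 92273736/14502236389 ≈ 0.0063627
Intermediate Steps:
K(z, H) = (z² + 25*H)² (K(z, H) = (z*z + (-5)²*H)² = (z² + 25*H)²)
1/((-15404 - K(-29, 20))/(-11464) + 33536/(-32196)) = 1/((-15404 - ((-29)² + 25*20)²)/(-11464) + 33536/(-32196)) = 1/((-15404 - (841 + 500)²)*(-1/11464) + 33536*(-1/32196)) = 1/((-15404 - 1*1341²)*(-1/11464) - 8384/8049) = 1/((-15404 - 1*1798281)*(-1/11464) - 8384/8049) = 1/((-15404 - 1798281)*(-1/11464) - 8384/8049) = 1/(-1813685*(-1/11464) - 8384/8049) = 1/(1813685/11464 - 8384/8049) = 1/(14502236389/92273736) = 92273736/14502236389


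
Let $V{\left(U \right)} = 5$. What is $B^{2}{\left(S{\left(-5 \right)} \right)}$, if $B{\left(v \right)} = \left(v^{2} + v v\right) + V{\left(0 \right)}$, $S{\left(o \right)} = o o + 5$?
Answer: $3258025$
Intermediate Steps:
$S{\left(o \right)} = 5 + o^{2}$ ($S{\left(o \right)} = o^{2} + 5 = 5 + o^{2}$)
$B{\left(v \right)} = 5 + 2 v^{2}$ ($B{\left(v \right)} = \left(v^{2} + v v\right) + 5 = \left(v^{2} + v^{2}\right) + 5 = 2 v^{2} + 5 = 5 + 2 v^{2}$)
$B^{2}{\left(S{\left(-5 \right)} \right)} = \left(5 + 2 \left(5 + \left(-5\right)^{2}\right)^{2}\right)^{2} = \left(5 + 2 \left(5 + 25\right)^{2}\right)^{2} = \left(5 + 2 \cdot 30^{2}\right)^{2} = \left(5 + 2 \cdot 900\right)^{2} = \left(5 + 1800\right)^{2} = 1805^{2} = 3258025$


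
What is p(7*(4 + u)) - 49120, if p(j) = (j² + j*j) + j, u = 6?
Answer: -39250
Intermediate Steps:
p(j) = j + 2*j² (p(j) = (j² + j²) + j = 2*j² + j = j + 2*j²)
p(7*(4 + u)) - 49120 = (7*(4 + 6))*(1 + 2*(7*(4 + 6))) - 49120 = (7*10)*(1 + 2*(7*10)) - 49120 = 70*(1 + 2*70) - 49120 = 70*(1 + 140) - 49120 = 70*141 - 49120 = 9870 - 49120 = -39250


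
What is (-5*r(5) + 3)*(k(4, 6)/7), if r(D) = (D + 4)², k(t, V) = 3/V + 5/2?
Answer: -1206/7 ≈ -172.29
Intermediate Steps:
k(t, V) = 5/2 + 3/V (k(t, V) = 3/V + 5*(½) = 3/V + 5/2 = 5/2 + 3/V)
r(D) = (4 + D)²
(-5*r(5) + 3)*(k(4, 6)/7) = (-5*(4 + 5)² + 3)*((5/2 + 3/6)/7) = (-5*9² + 3)*((5/2 + 3*(⅙))*(⅐)) = (-5*81 + 3)*((5/2 + ½)*(⅐)) = (-405 + 3)*(3*(⅐)) = -402*3/7 = -1206/7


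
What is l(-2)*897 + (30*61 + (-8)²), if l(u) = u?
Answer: 100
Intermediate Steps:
l(-2)*897 + (30*61 + (-8)²) = -2*897 + (30*61 + (-8)²) = -1794 + (1830 + 64) = -1794 + 1894 = 100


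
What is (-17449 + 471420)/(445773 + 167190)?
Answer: 453971/612963 ≈ 0.74062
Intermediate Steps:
(-17449 + 471420)/(445773 + 167190) = 453971/612963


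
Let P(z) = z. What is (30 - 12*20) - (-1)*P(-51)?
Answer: -261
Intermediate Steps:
(30 - 12*20) - (-1)*P(-51) = (30 - 12*20) - (-1)*(-51) = (30 - 240) - 1*51 = -210 - 51 = -261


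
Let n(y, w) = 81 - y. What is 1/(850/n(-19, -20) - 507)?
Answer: -2/997 ≈ -0.0020060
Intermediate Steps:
1/(850/n(-19, -20) - 507) = 1/(850/(81 - 1*(-19)) - 507) = 1/(850/(81 + 19) - 507) = 1/(850/100 - 507) = 1/(850*(1/100) - 507) = 1/(17/2 - 507) = 1/(-997/2) = -2/997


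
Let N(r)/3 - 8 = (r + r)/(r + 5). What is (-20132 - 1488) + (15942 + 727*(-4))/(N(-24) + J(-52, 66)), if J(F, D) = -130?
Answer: -20338523/935 ≈ -21752.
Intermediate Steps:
N(r) = 24 + 6*r/(5 + r) (N(r) = 24 + 3*((r + r)/(r + 5)) = 24 + 3*((2*r)/(5 + r)) = 24 + 3*(2*r/(5 + r)) = 24 + 6*r/(5 + r))
(-20132 - 1488) + (15942 + 727*(-4))/(N(-24) + J(-52, 66)) = (-20132 - 1488) + (15942 + 727*(-4))/(30*(4 - 24)/(5 - 24) - 130) = -21620 + (15942 - 2908)/(30*(-20)/(-19) - 130) = -21620 + 13034/(30*(-1/19)*(-20) - 130) = -21620 + 13034/(600/19 - 130) = -21620 + 13034/(-1870/19) = -21620 + 13034*(-19/1870) = -21620 - 123823/935 = -20338523/935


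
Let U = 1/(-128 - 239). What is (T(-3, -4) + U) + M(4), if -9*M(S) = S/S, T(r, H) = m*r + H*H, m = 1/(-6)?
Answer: 108247/6606 ≈ 16.386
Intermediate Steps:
m = -1/6 ≈ -0.16667
T(r, H) = H**2 - r/6 (T(r, H) = -r/6 + H*H = -r/6 + H**2 = H**2 - r/6)
M(S) = -1/9 (M(S) = -S/(9*S) = -1/9*1 = -1/9)
U = -1/367 (U = 1/(-367) = -1/367 ≈ -0.0027248)
(T(-3, -4) + U) + M(4) = (((-4)**2 - 1/6*(-3)) - 1/367) - 1/9 = ((16 + 1/2) - 1/367) - 1/9 = (33/2 - 1/367) - 1/9 = 12109/734 - 1/9 = 108247/6606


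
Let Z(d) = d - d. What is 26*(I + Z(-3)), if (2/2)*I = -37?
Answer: -962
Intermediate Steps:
I = -37
Z(d) = 0
26*(I + Z(-3)) = 26*(-37 + 0) = 26*(-37) = -962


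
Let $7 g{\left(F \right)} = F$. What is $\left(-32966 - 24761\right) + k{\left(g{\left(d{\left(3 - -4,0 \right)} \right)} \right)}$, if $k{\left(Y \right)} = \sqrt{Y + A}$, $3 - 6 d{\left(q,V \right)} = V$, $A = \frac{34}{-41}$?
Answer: $-57727 + \frac{i \sqrt{249690}}{574} \approx -57727.0 + 0.87054 i$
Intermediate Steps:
$A = - \frac{34}{41}$ ($A = 34 \left(- \frac{1}{41}\right) = - \frac{34}{41} \approx -0.82927$)
$d{\left(q,V \right)} = \frac{1}{2} - \frac{V}{6}$
$g{\left(F \right)} = \frac{F}{7}$
$k{\left(Y \right)} = \sqrt{- \frac{34}{41} + Y}$ ($k{\left(Y \right)} = \sqrt{Y - \frac{34}{41}} = \sqrt{- \frac{34}{41} + Y}$)
$\left(-32966 - 24761\right) + k{\left(g{\left(d{\left(3 - -4,0 \right)} \right)} \right)} = \left(-32966 - 24761\right) + \frac{\sqrt{-1394 + 1681 \frac{\frac{1}{2} - 0}{7}}}{41} = -57727 + \frac{\sqrt{-1394 + 1681 \frac{\frac{1}{2} + 0}{7}}}{41} = -57727 + \frac{\sqrt{-1394 + 1681 \cdot \frac{1}{7} \cdot \frac{1}{2}}}{41} = -57727 + \frac{\sqrt{-1394 + 1681 \cdot \frac{1}{14}}}{41} = -57727 + \frac{\sqrt{-1394 + \frac{1681}{14}}}{41} = -57727 + \frac{\sqrt{- \frac{17835}{14}}}{41} = -57727 + \frac{\frac{1}{14} i \sqrt{249690}}{41} = -57727 + \frac{i \sqrt{249690}}{574}$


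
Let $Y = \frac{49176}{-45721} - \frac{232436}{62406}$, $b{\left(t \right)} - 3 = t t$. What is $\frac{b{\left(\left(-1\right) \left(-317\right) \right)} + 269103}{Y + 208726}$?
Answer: $\frac{527276188202985}{297768418557632} \approx 1.7708$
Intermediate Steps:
$b{\left(t \right)} = 3 + t^{2}$ ($b{\left(t \right)} = 3 + t t = 3 + t^{2}$)
$Y = - \frac{6848041906}{1426632363}$ ($Y = 49176 \left(- \frac{1}{45721}\right) - \frac{116218}{31203} = - \frac{49176}{45721} - \frac{116218}{31203} = - \frac{6848041906}{1426632363} \approx -4.8001$)
$\frac{b{\left(\left(-1\right) \left(-317\right) \right)} + 269103}{Y + 208726} = \frac{\left(3 + \left(\left(-1\right) \left(-317\right)\right)^{2}\right) + 269103}{- \frac{6848041906}{1426632363} + 208726} = \frac{\left(3 + 317^{2}\right) + 269103}{\frac{297768418557632}{1426632363}} = \left(\left(3 + 100489\right) + 269103\right) \frac{1426632363}{297768418557632} = \left(100492 + 269103\right) \frac{1426632363}{297768418557632} = 369595 \cdot \frac{1426632363}{297768418557632} = \frac{527276188202985}{297768418557632}$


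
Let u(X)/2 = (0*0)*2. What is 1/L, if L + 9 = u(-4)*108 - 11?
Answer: -1/20 ≈ -0.050000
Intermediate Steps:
u(X) = 0 (u(X) = 2*((0*0)*2) = 2*(0*2) = 2*0 = 0)
L = -20 (L = -9 + (0*108 - 11) = -9 + (0 - 11) = -9 - 11 = -20)
1/L = 1/(-20) = -1/20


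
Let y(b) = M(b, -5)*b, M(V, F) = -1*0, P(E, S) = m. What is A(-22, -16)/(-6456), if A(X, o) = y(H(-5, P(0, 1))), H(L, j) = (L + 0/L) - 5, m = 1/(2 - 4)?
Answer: 0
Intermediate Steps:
m = -½ (m = 1/(-2) = -½ ≈ -0.50000)
P(E, S) = -½
M(V, F) = 0
H(L, j) = -5 + L (H(L, j) = (L + 0) - 5 = L - 5 = -5 + L)
y(b) = 0 (y(b) = 0*b = 0)
A(X, o) = 0
A(-22, -16)/(-6456) = 0/(-6456) = 0*(-1/6456) = 0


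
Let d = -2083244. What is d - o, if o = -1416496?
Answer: -666748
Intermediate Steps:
d - o = -2083244 - 1*(-1416496) = -2083244 + 1416496 = -666748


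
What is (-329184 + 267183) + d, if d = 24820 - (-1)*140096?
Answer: 102915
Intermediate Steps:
d = 164916 (d = 24820 - 1*(-140096) = 24820 + 140096 = 164916)
(-329184 + 267183) + d = (-329184 + 267183) + 164916 = -62001 + 164916 = 102915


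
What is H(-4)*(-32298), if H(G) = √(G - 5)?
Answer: -96894*I ≈ -96894.0*I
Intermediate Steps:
H(G) = √(-5 + G)
H(-4)*(-32298) = √(-5 - 4)*(-32298) = √(-9)*(-32298) = (3*I)*(-32298) = -96894*I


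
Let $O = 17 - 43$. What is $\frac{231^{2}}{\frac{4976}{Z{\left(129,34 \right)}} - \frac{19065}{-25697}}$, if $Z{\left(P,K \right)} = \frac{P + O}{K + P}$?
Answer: $\frac{12839583141}{1894953821} \approx 6.7757$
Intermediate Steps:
$O = -26$ ($O = 17 - 43 = -26$)
$Z{\left(P,K \right)} = \frac{-26 + P}{K + P}$ ($Z{\left(P,K \right)} = \frac{P - 26}{K + P} = \frac{-26 + P}{K + P}$)
$\frac{231^{2}}{\frac{4976}{Z{\left(129,34 \right)}} - \frac{19065}{-25697}} = \frac{231^{2}}{\frac{4976}{\frac{1}{34 + 129} \left(-26 + 129\right)} - \frac{19065}{-25697}} = \frac{53361}{\frac{4976}{\frac{1}{163} \cdot 103} - - \frac{19065}{25697}} = \frac{53361}{\frac{4976}{\frac{1}{163} \cdot 103} + \frac{19065}{25697}} = \frac{53361}{\frac{4976}{\frac{103}{163}} + \frac{19065}{25697}} = \frac{53361}{4976 \cdot \frac{163}{103} + \frac{19065}{25697}} = \frac{53361}{\frac{811088}{103} + \frac{19065}{25697}} = \frac{53361}{\frac{20844492031}{2646791}} = 53361 \cdot \frac{2646791}{20844492031} = \frac{12839583141}{1894953821}$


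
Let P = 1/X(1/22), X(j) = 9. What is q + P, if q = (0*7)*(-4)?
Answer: ⅑ ≈ 0.11111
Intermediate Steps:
q = 0 (q = 0*(-4) = 0)
P = ⅑ (P = 1/9 = ⅑ ≈ 0.11111)
q + P = 0 + ⅑ = ⅑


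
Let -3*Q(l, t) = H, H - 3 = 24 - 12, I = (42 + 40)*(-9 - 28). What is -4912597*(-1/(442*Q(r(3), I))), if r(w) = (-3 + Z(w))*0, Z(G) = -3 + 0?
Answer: -4912597/2210 ≈ -2222.9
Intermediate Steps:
Z(G) = -3
r(w) = 0 (r(w) = (-3 - 3)*0 = -6*0 = 0)
I = -3034 (I = 82*(-37) = -3034)
H = 15 (H = 3 + (24 - 12) = 3 + 12 = 15)
Q(l, t) = -5 (Q(l, t) = -1/3*15 = -5)
-4912597*(-1/(442*Q(r(3), I))) = -4912597/((-5*(-442))) = -4912597/2210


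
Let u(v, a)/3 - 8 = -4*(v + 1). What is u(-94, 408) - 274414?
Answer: -273274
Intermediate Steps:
u(v, a) = 12 - 12*v (u(v, a) = 24 + 3*(-4*(v + 1)) = 24 + 3*(-4*(1 + v)) = 24 + 3*(-4 - 4*v) = 24 + (-12 - 12*v) = 12 - 12*v)
u(-94, 408) - 274414 = (12 - 12*(-94)) - 274414 = (12 + 1128) - 274414 = 1140 - 274414 = -273274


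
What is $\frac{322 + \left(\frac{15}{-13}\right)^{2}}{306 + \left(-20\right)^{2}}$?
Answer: $\frac{54643}{119314} \approx 0.45798$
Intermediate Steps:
$\frac{322 + \left(\frac{15}{-13}\right)^{2}}{306 + \left(-20\right)^{2}} = \frac{322 + \left(15 \left(- \frac{1}{13}\right)\right)^{2}}{306 + 400} = \frac{322 + \left(- \frac{15}{13}\right)^{2}}{706} = \left(322 + \frac{225}{169}\right) \frac{1}{706} = \frac{54643}{169} \cdot \frac{1}{706} = \frac{54643}{119314}$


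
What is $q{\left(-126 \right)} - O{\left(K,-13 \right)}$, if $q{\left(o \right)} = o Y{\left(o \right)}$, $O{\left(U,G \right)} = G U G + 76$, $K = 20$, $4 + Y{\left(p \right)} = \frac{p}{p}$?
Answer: $-3078$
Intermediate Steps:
$Y{\left(p \right)} = -3$ ($Y{\left(p \right)} = -4 + \frac{p}{p} = -4 + 1 = -3$)
$O{\left(U,G \right)} = 76 + U G^{2}$ ($O{\left(U,G \right)} = U G^{2} + 76 = 76 + U G^{2}$)
$q{\left(o \right)} = - 3 o$ ($q{\left(o \right)} = o \left(-3\right) = - 3 o$)
$q{\left(-126 \right)} - O{\left(K,-13 \right)} = \left(-3\right) \left(-126\right) - \left(76 + 20 \left(-13\right)^{2}\right) = 378 - \left(76 + 20 \cdot 169\right) = 378 - \left(76 + 3380\right) = 378 - 3456 = -3078$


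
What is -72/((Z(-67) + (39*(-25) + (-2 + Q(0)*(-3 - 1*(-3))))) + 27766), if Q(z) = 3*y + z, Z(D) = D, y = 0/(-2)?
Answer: -36/13361 ≈ -0.0026944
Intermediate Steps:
y = 0 (y = 0*(-½) = 0)
Q(z) = z (Q(z) = 3*0 + z = 0 + z = z)
-72/((Z(-67) + (39*(-25) + (-2 + Q(0)*(-3 - 1*(-3))))) + 27766) = -72/((-67 + (39*(-25) + (-2 + 0*(-3 - 1*(-3))))) + 27766) = -72/((-67 + (-975 + (-2 + 0*(-3 + 3)))) + 27766) = -72/((-67 + (-975 + (-2 + 0*0))) + 27766) = -72/((-67 + (-975 + (-2 + 0))) + 27766) = -72/((-67 + (-975 - 2)) + 27766) = -72/((-67 - 977) + 27766) = -72/(-1044 + 27766) = -72/26722 = -72*1/26722 = -36/13361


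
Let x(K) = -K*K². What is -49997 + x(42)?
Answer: -124085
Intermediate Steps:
x(K) = -K³
-49997 + x(42) = -49997 - 1*42³ = -49997 - 1*74088 = -49997 - 74088 = -124085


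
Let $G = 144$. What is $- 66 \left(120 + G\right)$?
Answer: $-17424$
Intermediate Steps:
$- 66 \left(120 + G\right) = - 66 \left(120 + 144\right) = \left(-66\right) 264 = -17424$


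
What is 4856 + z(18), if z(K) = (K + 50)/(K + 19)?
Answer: 179740/37 ≈ 4857.8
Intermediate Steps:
z(K) = (50 + K)/(19 + K)
4856 + z(18) = 4856 + (50 + 18)/(19 + 18) = 4856 + 68/37 = 179740/37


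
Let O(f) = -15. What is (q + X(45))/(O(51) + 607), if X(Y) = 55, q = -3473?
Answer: -1709/296 ≈ -5.7737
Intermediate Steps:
(q + X(45))/(O(51) + 607) = (-3473 + 55)/(-15 + 607) = -3418/592 = -3418*1/592 = -1709/296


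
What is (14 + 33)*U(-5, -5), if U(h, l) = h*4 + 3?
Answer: -799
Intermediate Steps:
U(h, l) = 3 + 4*h (U(h, l) = 4*h + 3 = 3 + 4*h)
(14 + 33)*U(-5, -5) = (14 + 33)*(3 + 4*(-5)) = 47*(3 - 20) = 47*(-17) = -799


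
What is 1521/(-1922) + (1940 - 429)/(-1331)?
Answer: -4928593/2558182 ≈ -1.9266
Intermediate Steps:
1521/(-1922) + (1940 - 429)/(-1331) = 1521*(-1/1922) + 1511*(-1/1331) = -1521/1922 - 1511/1331 = -4928593/2558182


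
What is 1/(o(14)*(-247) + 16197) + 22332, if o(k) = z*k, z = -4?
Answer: 670607629/30029 ≈ 22332.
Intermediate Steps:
o(k) = -4*k
1/(o(14)*(-247) + 16197) + 22332 = 1/(-4*14*(-247) + 16197) + 22332 = 1/(-56*(-247) + 16197) + 22332 = 1/(13832 + 16197) + 22332 = 1/30029 + 22332 = 670607629/30029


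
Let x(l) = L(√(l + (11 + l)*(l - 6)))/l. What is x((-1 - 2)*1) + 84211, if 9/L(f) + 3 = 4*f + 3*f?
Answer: 103411111/1228 + 35*I*√3/1228 ≈ 84211.0 + 0.049366*I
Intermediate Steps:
L(f) = 9/(-3 + 7*f) (L(f) = 9/(-3 + (4*f + 3*f)) = 9/(-3 + 7*f))
x(l) = 9/(l*(-3 + 7*√(l + (-6 + l)*(11 + l)))) (x(l) = (9/(-3 + 7*√(l + (11 + l)*(l - 6))))/l = (9/(-3 + 7*√(l + (11 + l)*(-6 + l))))/l = (9/(-3 + 7*√(l + (-6 + l)*(11 + l))))/l = 9/(l*(-3 + 7*√(l + (-6 + l)*(11 + l)))))
x((-1 - 2)*1) + 84211 = 9/((((-1 - 2)*1))*(-3 + 7*√(-66 + ((-1 - 2)*1)² + 6*((-1 - 2)*1)))) + 84211 = 9/(((-3*1))*(-3 + 7*√(-66 + (-3*1)² + 6*(-3*1)))) + 84211 = 9/(-3*(-3 + 7*√(-66 + (-3)² + 6*(-3)))) + 84211 = 9*(-⅓)/(-3 + 7*√(-66 + 9 - 18)) + 84211 = 9*(-⅓)/(-3 + 7*√(-75)) + 84211 = 9*(-⅓)/(-3 + 7*(5*I*√3)) + 84211 = 9*(-⅓)/(-3 + 35*I*√3) + 84211 = -3/(-3 + 35*I*√3) + 84211 = 84211 - 3/(-3 + 35*I*√3)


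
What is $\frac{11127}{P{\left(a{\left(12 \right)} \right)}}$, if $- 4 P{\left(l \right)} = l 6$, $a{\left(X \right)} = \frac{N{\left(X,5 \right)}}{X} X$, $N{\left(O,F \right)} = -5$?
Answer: $\frac{7418}{5} \approx 1483.6$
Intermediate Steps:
$a{\left(X \right)} = -5$ ($a{\left(X \right)} = - \frac{5}{X} X = -5$)
$P{\left(l \right)} = - \frac{3 l}{2}$ ($P{\left(l \right)} = - \frac{l 6}{4} = - \frac{6 l}{4} = - \frac{3 l}{2}$)
$\frac{11127}{P{\left(a{\left(12 \right)} \right)}} = \frac{11127}{\left(- \frac{3}{2}\right) \left(-5\right)} = \frac{11127}{\frac{15}{2}} = 11127 \cdot \frac{2}{15} = \frac{7418}{5}$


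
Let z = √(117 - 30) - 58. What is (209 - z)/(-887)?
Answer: -267/887 + √87/887 ≈ -0.29050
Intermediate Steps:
z = -58 + √87 (z = √87 - 58 = -58 + √87 ≈ -48.673)
(209 - z)/(-887) = (209 - (-58 + √87))/(-887) = (209 + (58 - √87))*(-1/887) = (267 - √87)*(-1/887) = -267/887 + √87/887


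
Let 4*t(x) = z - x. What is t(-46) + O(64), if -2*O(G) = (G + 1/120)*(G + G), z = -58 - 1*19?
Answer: -246257/60 ≈ -4104.3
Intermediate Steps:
z = -77 (z = -58 - 19 = -77)
t(x) = -77/4 - x/4 (t(x) = (-77 - x)/4 = -77/4 - x/4)
O(G) = -G*(1/120 + G) (O(G) = -(G + 1/120)*(G + G)/2 = -(G + 1/120)*2*G/2 = -(1/120 + G)*2*G/2 = -G*(1/120 + G))
t(-46) + O(64) = (-77/4 - ¼*(-46)) - 1*64*(1/120 + 64) = (-77/4 + 23/2) - 1*64*7681/120 = -31/4 - 61448/15 = -246257/60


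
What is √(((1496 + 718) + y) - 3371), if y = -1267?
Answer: 2*I*√606 ≈ 49.234*I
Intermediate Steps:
√(((1496 + 718) + y) - 3371) = √(((1496 + 718) - 1267) - 3371) = √((2214 - 1267) - 3371) = √(947 - 3371) = √(-2424) = 2*I*√606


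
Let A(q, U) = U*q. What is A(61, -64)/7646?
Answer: -1952/3823 ≈ -0.51059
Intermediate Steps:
A(61, -64)/7646 = -64*61/7646 = -3904*1/7646 = -1952/3823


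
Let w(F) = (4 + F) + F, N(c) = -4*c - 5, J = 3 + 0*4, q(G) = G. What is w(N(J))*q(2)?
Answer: -60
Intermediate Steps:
J = 3 (J = 3 + 0 = 3)
N(c) = -5 - 4*c
w(F) = 4 + 2*F
w(N(J))*q(2) = (4 + 2*(-5 - 4*3))*2 = (4 + 2*(-5 - 12))*2 = (4 + 2*(-17))*2 = (4 - 34)*2 = -30*2 = -60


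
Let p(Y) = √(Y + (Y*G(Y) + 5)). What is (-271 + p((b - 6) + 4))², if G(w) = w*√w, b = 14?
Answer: (271 - √(17 + 288*√3))² ≈ 61647.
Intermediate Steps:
G(w) = w^(3/2)
p(Y) = √(5 + Y + Y^(5/2)) (p(Y) = √(Y + (Y*Y^(3/2) + 5)) = √(Y + (Y^(5/2) + 5)) = √(Y + (5 + Y^(5/2))) = √(5 + Y + Y^(5/2)))
(-271 + p((b - 6) + 4))² = (-271 + √(5 + ((14 - 6) + 4) + ((14 - 6) + 4)^(5/2)))² = (-271 + √(5 + (8 + 4) + (8 + 4)^(5/2)))² = (-271 + √(5 + 12 + 12^(5/2)))² = (-271 + √(5 + 12 + 288*√3))² = (-271 + √(17 + 288*√3))²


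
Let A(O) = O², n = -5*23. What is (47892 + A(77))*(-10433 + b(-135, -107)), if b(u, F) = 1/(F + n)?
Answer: -124656271267/222 ≈ -5.6151e+8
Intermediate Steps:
n = -115
b(u, F) = 1/(-115 + F) (b(u, F) = 1/(F - 115) = 1/(-115 + F))
(47892 + A(77))*(-10433 + b(-135, -107)) = (47892 + 77²)*(-10433 + 1/(-115 - 107)) = (47892 + 5929)*(-10433 + 1/(-222)) = 53821*(-10433 - 1/222) = 53821*(-2316127/222) = -124656271267/222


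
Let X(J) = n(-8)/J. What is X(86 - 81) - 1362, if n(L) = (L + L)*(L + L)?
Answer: -6554/5 ≈ -1310.8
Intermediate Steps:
n(L) = 4*L² (n(L) = (2*L)*(2*L) = 4*L²)
X(J) = 256/J (X(J) = (4*(-8)²)/J = (4*64)/J = 256/J)
X(86 - 81) - 1362 = 256/(86 - 81) - 1362 = 256/5 - 1362 = -6554/5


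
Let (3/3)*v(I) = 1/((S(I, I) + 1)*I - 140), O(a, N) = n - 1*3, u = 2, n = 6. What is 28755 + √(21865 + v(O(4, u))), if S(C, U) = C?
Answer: 28755 + √5597438/16 ≈ 28903.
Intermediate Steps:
O(a, N) = 3 (O(a, N) = 6 - 1*3 = 6 - 3 = 3)
v(I) = 1/(-140 + I*(1 + I)) (v(I) = 1/((I + 1)*I - 140) = 1/((1 + I)*I - 140) = 1/(I*(1 + I) - 140) = 1/(-140 + I*(1 + I)))
28755 + √(21865 + v(O(4, u))) = 28755 + √(21865 + 1/(-140 + 3 + 3²)) = 28755 + √(21865 + 1/(-140 + 3 + 9)) = 28755 + √(21865 + 1/(-128)) = 28755 + √(21865 - 1/128) = 28755 + √(2798719/128) = 28755 + √5597438/16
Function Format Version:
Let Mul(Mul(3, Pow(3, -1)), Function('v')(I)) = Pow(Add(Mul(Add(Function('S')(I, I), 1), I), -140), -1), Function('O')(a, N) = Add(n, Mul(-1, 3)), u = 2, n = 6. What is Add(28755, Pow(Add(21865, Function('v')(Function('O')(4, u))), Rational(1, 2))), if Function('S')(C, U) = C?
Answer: Add(28755, Mul(Rational(1, 16), Pow(5597438, Rational(1, 2)))) ≈ 28903.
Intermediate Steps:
Function('O')(a, N) = 3 (Function('O')(a, N) = Add(6, Mul(-1, 3)) = Add(6, -3) = 3)
Function('v')(I) = Pow(Add(-140, Mul(I, Add(1, I))), -1) (Function('v')(I) = Pow(Add(Mul(Add(I, 1), I), -140), -1) = Pow(Add(Mul(Add(1, I), I), -140), -1) = Pow(Add(Mul(I, Add(1, I)), -140), -1) = Pow(Add(-140, Mul(I, Add(1, I))), -1))
Add(28755, Pow(Add(21865, Function('v')(Function('O')(4, u))), Rational(1, 2))) = Add(28755, Pow(Add(21865, Pow(Add(-140, 3, Pow(3, 2)), -1)), Rational(1, 2))) = Add(28755, Pow(Add(21865, Pow(Add(-140, 3, 9), -1)), Rational(1, 2))) = Add(28755, Pow(Add(21865, Pow(-128, -1)), Rational(1, 2))) = Add(28755, Pow(Add(21865, Rational(-1, 128)), Rational(1, 2))) = Add(28755, Pow(Rational(2798719, 128), Rational(1, 2))) = Add(28755, Mul(Rational(1, 16), Pow(5597438, Rational(1, 2))))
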